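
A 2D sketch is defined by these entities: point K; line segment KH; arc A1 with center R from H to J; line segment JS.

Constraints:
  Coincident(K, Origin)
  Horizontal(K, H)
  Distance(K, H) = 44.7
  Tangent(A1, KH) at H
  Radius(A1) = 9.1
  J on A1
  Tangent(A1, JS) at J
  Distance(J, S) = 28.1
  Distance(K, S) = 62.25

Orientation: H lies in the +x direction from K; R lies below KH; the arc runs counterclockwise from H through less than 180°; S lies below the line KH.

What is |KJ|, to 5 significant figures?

38.846

K is at the origin; KH is horizontal with |KH| = 44.7 and H on the +x side, so H = (44.700, 0.0000). Tangency of A1 to KH means the radius RH is perpendicular to KH, so R = H + (0, -9.1) = (44.700, -9.1000). Since RJ ⟂ JS (tangency), |RS| = √(9.1² + 28.1²) = 29.537 regardless of where J sits on A1. So S lies on both circle(K, 62.25) and circle(R, 29.537); the below-KH intersection is S = (49.063, -38.313). J is the foot of the tangent from S: J = (36.552, -13.152).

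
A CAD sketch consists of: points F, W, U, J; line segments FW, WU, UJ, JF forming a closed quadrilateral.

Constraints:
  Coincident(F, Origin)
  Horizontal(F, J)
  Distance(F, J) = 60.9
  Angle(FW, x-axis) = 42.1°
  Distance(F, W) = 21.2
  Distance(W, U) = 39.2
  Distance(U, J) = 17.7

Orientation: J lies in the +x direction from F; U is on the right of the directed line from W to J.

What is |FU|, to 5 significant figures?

47.521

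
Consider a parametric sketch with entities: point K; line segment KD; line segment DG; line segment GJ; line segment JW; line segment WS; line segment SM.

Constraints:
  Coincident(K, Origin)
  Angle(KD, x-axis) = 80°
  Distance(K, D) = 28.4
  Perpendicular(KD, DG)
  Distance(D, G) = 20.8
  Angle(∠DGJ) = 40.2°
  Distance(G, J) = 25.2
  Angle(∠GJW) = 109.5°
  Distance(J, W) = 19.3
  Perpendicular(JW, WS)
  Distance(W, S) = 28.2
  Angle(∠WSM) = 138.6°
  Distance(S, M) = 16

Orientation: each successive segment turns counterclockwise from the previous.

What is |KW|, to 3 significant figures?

26.6

∠DGJ = 40.2° gives GJ at -50.2° from the x-axis; with |GJ| = 25.2, J = (0.578, 12.2). ∠GJW = 109.5° gives JW at 20.3° from the x-axis; with |JW| = 19.3, W = (18.7, 18.9). Then |KW| = |W − K| = 26.6.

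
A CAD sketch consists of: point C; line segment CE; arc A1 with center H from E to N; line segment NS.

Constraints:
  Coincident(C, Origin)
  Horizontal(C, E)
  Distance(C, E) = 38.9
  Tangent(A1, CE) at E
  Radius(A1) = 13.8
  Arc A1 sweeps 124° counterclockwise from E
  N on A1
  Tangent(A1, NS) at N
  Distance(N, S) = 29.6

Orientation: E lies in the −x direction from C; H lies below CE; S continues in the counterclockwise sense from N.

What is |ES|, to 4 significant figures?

46.34

C is at the origin; C and E share the same y with |CE| = 38.9 and E on the −x side, so E = (-38.90, 0.000). A1 meets CE tangentially, so HE is at right angles to CE, so H = E + (0, -13.8) = (-38.90, -13.80). On A1, E sits at bearing 90° from H; a 124° counterclockwise sweep puts N at bearing 214°, so N = H + 13.8·(cos 214°, sin 214°) = (-50.34, -21.52). A1 meets NS tangentially, so HN is at right angles to NS, so NS runs along (−sin 214°, cos 214°); with |NS| = 29.6, S = (-33.79, -46.06). Then |ES| = |S − E| = 46.34.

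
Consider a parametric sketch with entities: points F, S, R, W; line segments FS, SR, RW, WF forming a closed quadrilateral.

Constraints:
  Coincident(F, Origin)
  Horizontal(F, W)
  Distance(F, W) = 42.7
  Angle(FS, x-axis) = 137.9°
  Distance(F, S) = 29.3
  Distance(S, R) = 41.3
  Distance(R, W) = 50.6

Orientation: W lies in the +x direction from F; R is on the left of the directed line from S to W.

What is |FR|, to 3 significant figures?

43.4

Checks: |SR| = 41.30 ✓; |RW| = 50.60 ✓.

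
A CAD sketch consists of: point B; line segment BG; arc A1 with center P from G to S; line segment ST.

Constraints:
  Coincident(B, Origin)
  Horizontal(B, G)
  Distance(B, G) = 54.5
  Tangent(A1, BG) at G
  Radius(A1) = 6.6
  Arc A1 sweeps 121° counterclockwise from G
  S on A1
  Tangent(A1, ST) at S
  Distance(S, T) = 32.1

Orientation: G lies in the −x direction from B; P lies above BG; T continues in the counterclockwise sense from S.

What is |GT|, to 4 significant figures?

39.06

B is at the origin; B and G share the same y with |BG| = 54.5 and G on the −x side, so G = (-54.50, 0.000). The tangent condition forces PG to be normal to BG, so P = G + (0, 6.6) = (-54.50, 6.600). On A1, G sits at bearing -90° from P; a 121° counterclockwise sweep puts S at bearing 31°, so S = P + 6.6·(cos 31°, sin 31°) = (-48.84, 9.999). Tangency of A1 to ST means the radius PS is perpendicular to ST, so ST runs along (−sin 31°, cos 31°); with |ST| = 32.1, T = (-65.38, 37.51). Then |GT| = |T − G| = 39.06.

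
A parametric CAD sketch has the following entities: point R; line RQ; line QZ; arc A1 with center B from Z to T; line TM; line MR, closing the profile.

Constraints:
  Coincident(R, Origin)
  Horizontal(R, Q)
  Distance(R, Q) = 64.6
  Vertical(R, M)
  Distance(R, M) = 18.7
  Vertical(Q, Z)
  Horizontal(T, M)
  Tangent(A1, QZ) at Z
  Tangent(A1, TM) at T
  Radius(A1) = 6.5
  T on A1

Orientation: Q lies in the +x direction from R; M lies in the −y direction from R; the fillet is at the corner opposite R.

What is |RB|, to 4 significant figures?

59.37

R is at the origin; RQ is horizontal with |RQ| = 64.6 and Q on the +x side, so Q = (64.60, 0.000). RM is vertical with |RM| = 18.7 and M on the −y side, so M = (0.000, -18.70). The virtual corner opposite R is at (64.60, -18.70). Since A1 is tangent to QZ there, BZ ⟂ QZ and tangency of A1 to TM means the radius BT is perpendicular to TM, with radius 6.5, so the center B sits 6.5 in from both sides at B = (58.10, -12.20). Then |RB| = |B − R| = 59.37.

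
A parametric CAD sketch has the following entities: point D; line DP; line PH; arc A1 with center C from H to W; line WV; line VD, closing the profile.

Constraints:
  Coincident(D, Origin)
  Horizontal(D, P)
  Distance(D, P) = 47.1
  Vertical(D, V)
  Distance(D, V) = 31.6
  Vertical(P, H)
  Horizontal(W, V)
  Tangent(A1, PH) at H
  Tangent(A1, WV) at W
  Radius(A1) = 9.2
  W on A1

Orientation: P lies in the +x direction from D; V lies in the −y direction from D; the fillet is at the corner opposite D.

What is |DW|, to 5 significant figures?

49.345

The virtual corner opposite D is at (47.100, -31.600). Tangency of A1 to PH means the radius CH is perpendicular to PH and since A1 is tangent to WV there, CW ⟂ WV, with radius 9.2, so the center C sits 9.2 in from both sides at C = (37.900, -22.400). That places the tangent points at H = (47.100, -22.400) on PH and W = (37.900, -31.600) on WV. Then |DW| = |W − D| = 49.345.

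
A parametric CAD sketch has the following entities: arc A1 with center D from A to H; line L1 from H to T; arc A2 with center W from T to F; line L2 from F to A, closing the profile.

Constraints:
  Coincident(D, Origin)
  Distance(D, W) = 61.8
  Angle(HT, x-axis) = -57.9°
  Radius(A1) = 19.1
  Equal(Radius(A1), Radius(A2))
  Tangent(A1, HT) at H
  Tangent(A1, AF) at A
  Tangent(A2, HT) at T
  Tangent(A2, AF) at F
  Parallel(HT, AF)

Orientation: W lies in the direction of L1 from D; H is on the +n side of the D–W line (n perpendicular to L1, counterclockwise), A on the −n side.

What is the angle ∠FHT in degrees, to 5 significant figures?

31.721°

Tangency of A1 to both parallel lines with radius 19.1 puts H and A at D ± 19.1·n: H = (16.180, 10.150), A = (-16.180, -10.150). Equal radii place T and F the same way about W: T = W + 19.1·n = (49.020, -42.202), F = W − 19.1·n = (16.660, -62.502). Then cos ∠FHT = HF·HT / (|HF||HT|), giving 31.721°.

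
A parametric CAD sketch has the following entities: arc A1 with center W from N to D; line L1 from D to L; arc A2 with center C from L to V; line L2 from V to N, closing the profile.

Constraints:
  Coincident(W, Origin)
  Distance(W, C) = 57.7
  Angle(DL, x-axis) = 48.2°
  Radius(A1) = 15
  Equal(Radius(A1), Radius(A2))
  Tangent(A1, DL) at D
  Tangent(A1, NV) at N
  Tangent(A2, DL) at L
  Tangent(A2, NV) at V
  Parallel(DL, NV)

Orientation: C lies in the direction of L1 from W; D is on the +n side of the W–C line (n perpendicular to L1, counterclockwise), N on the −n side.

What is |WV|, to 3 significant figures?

59.6

The slot axis is L1's direction at 48.2°, so u = (cos 48.2°, sin 48.2°) = (0.667, 0.745) and n = (−sin 48.2°, cos 48.2°) = (-0.745, 0.667). W is at the origin and C lies 57.7 along u from W, so C = 57.7·u = (38.5, 43.0). Tangency of A1 to both parallel lines with radius 15.0 puts D and N at W ± 15.0·n: D = (-11.2, 10.0), N = (11.2, -10.0). Equal radii place L and V the same way about C: L = C + 15.0·n = (27.3, 53.0), V = C − 15.0·n = (49.6, 33.0). Then |WV| = |V − W| = 59.6.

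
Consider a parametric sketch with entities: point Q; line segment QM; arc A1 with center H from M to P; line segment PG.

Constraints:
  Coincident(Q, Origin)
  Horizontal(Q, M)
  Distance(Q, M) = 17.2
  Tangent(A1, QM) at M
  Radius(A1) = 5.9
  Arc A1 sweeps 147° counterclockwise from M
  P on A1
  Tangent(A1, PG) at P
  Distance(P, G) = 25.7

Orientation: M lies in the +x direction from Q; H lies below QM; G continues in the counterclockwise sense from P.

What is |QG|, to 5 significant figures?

43.364

On A1, M sits at bearing 90° from H; a 147° counterclockwise sweep puts P at bearing 237°, so P = H + 5.9·(cos 237°, sin 237°) = (13.987, -10.848). Tangency of A1 to PG means the radius HP is perpendicular to PG, so PG runs along (−sin 237°, cos 237°); with |PG| = 25.7, G = (35.540, -24.845). Then |QG| = |G − Q| = 43.364.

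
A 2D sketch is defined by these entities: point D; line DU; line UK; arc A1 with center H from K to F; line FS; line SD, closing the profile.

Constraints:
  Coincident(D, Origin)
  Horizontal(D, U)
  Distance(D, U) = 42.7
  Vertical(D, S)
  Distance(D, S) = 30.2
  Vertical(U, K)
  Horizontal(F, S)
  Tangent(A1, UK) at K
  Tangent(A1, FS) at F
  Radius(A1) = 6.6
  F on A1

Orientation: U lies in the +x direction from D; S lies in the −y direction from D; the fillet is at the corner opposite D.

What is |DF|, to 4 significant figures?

47.07

D is at the origin; D and U share the same y with |DU| = 42.7 and U on the +x side, so U = (42.70, 0.000). D and S share the same x with |DS| = 30.2 and S on the −y side, so S = (0.000, -30.20). The virtual corner opposite D is at (42.70, -30.20). A1 meets UK tangentially, so HK is at right angles to UK and tangency of A1 to FS means the radius HF is perpendicular to FS, with radius 6.6, so the center H sits 6.6 in from both sides at H = (36.10, -23.60). That places the tangent points at K = (42.70, -23.60) on UK and F = (36.10, -30.20) on FS. Then |DF| = |F − D| = 47.07.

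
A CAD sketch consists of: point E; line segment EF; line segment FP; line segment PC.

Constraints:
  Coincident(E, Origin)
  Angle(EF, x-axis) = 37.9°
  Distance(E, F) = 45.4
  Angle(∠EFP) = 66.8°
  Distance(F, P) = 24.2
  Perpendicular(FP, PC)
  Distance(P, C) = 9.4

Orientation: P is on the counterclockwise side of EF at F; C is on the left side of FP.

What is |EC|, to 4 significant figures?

32.94

E is at the origin; EF runs at 37.9° with length 45.4, so F = 45.4·(cos 37.9°, sin 37.9°) = (35.82, 27.89). ∠EFP = 66.8°, so FP runs at 37.9° + (180° − 66.8°) = 151.1° from the x-axis; with |FP| = 24.2, P = F + 24.2·(cos 151.1°, sin 151.1°) = (14.64, 39.58). The perpendicularity gives PC at right angles to FP; with |PC| = 9.4 on the left of FP, C = P + 9.4·(-0.4833, -0.8755) = (10.10, 31.35). Then |EC| = |C − E| = 32.94.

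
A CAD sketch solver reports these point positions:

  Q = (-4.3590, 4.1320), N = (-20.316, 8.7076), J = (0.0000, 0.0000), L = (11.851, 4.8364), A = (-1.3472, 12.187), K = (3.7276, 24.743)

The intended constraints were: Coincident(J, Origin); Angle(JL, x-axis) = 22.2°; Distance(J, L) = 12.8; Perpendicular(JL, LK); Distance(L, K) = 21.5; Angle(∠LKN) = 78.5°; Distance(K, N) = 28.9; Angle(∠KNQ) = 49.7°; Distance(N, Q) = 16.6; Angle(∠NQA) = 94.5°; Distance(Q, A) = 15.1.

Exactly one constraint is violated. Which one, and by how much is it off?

Distance(Q, A) = 15.1 — off by 6.50.

J = (0.00, 0.00) ✓; JL at 22.20° ✓; |JL| = 12.80 ✓; ∠(JL, LK) = 90.00° ✓; |LK| = 21.50 ✓; ∠LKN = 78.50° ✓; |KN| = 28.90 ✓; ∠KNQ = 49.70° ✓; |NQ| = 16.60 ✓; ∠NQA = 94.50° ✓; |QA| = 8.600 ✗.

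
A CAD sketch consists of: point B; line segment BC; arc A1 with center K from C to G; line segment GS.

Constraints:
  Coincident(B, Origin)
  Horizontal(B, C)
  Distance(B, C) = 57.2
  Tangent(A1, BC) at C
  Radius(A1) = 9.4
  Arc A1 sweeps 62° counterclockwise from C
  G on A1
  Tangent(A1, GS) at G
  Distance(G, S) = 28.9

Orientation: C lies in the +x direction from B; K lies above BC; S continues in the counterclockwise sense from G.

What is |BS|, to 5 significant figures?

84.748

B is at the origin; B and C share the same y with |BC| = 57.2 and C on the +x side, so C = (57.200, 0.0000). A1 meets BC tangentially, so KC is at right angles to BC, so K = C + (0, 9.4) = (57.200, 9.4000). On A1, C sits at bearing -90° from K; a 62° counterclockwise sweep puts G at bearing -28°, so G = K + 9.4·(cos -28°, sin -28°) = (65.500, 4.9870). The tangent condition forces KG to be normal to GS, so GS runs along (−sin -28°, cos -28°); with |GS| = 28.9, S = (79.067, 30.504). Then |BS| = |S − B| = 84.748.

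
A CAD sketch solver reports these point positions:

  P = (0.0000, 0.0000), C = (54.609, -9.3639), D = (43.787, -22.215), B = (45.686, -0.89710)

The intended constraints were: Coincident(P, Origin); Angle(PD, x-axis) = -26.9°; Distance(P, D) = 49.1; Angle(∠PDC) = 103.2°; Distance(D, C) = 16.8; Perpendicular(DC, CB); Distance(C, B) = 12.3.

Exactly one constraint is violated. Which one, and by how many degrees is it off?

Perpendicular(DC, CB) — off by 3.40°.

P = (0.00, 0.00) ✓; PD at -26.90° ✓; |PD| = 49.10 ✓; ∠PDC = 103.2° ✓; |DC| = 16.80 ✓; ∠(DC, CB) = 86.60° ✗; |CB| = 12.30 ✓.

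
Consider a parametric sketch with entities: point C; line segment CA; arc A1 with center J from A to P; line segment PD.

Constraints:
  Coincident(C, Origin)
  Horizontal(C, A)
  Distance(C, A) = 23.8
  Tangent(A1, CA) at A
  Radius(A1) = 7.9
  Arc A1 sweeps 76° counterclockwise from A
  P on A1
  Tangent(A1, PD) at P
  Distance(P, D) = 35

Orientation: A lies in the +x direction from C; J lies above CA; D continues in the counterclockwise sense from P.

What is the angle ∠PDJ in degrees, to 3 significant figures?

12.7°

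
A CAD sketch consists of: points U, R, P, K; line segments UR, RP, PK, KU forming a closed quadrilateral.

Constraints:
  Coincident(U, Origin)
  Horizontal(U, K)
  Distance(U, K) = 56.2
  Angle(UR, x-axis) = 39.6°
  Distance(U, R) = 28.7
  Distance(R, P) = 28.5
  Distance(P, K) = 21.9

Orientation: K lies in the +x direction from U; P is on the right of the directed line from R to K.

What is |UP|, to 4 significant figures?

36.09

Checks: |RP| = 28.50 ✓; |PK| = 21.90 ✓.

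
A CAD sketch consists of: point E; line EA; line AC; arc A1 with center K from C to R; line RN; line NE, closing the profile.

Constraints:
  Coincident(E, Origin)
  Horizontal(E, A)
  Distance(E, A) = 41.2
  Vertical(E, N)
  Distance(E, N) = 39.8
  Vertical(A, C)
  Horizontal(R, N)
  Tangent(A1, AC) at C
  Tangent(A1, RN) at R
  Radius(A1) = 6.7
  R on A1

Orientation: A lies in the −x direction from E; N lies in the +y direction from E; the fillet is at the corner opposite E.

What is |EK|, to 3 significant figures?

47.8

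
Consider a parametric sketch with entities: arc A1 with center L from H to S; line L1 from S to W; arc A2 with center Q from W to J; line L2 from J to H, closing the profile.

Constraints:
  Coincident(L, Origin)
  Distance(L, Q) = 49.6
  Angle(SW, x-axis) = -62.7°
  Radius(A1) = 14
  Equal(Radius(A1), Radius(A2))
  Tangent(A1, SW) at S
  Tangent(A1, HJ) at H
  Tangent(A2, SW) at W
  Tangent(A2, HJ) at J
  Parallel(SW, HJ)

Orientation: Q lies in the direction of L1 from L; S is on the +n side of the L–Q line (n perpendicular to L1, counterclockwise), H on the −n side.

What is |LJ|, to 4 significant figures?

51.54

The slot axis is L1's direction at -62.7°, so u = (cos -62.7°, sin -62.7°) = (0.4586, -0.8886) and n = (−sin -62.7°, cos -62.7°) = (0.8886, 0.4586). L is at the origin and Q lies 49.6 along u from L, so Q = 49.6·u = (22.75, -44.08). Tangency of A1 to both parallel lines with radius 14.0 puts S and H at L ± 14.0·n: S = (12.44, 6.421), H = (-12.44, -6.421). Equal radii place W and J the same way about Q: W = Q + 14.0·n = (35.19, -37.65), J = Q − 14.0·n = (10.31, -50.50). Then |LJ| = |J − L| = 51.54.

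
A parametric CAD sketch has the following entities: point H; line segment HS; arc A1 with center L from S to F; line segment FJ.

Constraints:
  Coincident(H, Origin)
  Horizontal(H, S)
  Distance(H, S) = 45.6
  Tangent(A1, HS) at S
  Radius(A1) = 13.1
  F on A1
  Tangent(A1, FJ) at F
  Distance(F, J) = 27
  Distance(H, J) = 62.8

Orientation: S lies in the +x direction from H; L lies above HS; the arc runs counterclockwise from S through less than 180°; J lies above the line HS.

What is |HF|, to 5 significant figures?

60.397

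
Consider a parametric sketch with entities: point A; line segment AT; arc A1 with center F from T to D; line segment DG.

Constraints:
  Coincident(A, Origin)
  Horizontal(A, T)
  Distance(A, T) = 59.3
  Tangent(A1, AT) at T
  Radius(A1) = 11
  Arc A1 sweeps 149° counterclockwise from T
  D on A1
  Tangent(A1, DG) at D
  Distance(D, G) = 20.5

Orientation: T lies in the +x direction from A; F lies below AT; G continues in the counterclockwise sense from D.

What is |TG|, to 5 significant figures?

33.196

On A1, T sits at bearing 90° from F; a 149° counterclockwise sweep puts D at bearing 239°, so D = F + 11.0·(cos 239°, sin 239°) = (53.635, -20.429). Since A1 is tangent to DG there, FD ⟂ DG, so DG runs along (−sin 239°, cos 239°); with |DG| = 20.5, G = (71.207, -30.987). Then |TG| = |G − T| = 33.196.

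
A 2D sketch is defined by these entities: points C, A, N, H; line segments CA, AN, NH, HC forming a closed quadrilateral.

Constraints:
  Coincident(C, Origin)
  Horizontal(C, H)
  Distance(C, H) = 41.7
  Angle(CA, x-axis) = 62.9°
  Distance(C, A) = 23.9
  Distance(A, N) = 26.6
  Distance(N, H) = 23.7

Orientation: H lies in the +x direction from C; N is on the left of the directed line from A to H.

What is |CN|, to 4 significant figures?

44.08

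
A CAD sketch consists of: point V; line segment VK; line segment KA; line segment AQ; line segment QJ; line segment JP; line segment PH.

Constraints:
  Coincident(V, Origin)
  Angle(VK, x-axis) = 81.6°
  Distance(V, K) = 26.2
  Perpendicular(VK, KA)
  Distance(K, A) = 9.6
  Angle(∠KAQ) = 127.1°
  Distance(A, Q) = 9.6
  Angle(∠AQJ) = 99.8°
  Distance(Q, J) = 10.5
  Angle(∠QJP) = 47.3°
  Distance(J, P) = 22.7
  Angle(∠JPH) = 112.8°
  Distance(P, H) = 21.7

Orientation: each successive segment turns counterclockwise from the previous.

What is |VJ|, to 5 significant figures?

13.631

∠KAQ = 127.1° gives AQ at -135.50° from the x-axis; with |AQ| = 9.6, Q = (-12.517, 20.593). ∠AQJ = 99.8° gives QJ at -55.300° from the x-axis; with |QJ| = 10.5, J = (-6.5394, 11.960). Then |VJ| = |J − V| = 13.631.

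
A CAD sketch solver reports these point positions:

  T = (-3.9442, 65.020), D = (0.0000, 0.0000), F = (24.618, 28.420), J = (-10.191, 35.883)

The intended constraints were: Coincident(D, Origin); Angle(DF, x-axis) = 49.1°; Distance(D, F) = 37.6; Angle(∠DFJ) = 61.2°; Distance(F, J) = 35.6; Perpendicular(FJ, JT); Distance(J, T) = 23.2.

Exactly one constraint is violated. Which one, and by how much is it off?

Distance(J, T) = 23.2 — off by 6.60.

D = (0.00, 0.00) ✓; DF at 49.10° ✓; |DF| = 37.60 ✓; ∠DFJ = 61.20° ✓; |FJ| = 35.60 ✓; ∠(FJ, JT) = 90.00° ✓; |JT| = 29.80 ✗.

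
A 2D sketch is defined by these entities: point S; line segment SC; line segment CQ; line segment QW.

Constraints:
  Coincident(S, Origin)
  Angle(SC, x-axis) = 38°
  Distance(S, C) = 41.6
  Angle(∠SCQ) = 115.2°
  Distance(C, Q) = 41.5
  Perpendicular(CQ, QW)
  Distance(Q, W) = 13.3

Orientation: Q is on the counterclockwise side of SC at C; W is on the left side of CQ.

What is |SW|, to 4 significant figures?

64.02

S is at the origin; SC runs at 38.0° with length 41.6, so C = 41.6·(cos 38.0°, sin 38.0°) = (32.78, 25.61). ∠SCQ = 115.2°, so CQ runs at 38.0° + (180° − 115.2°) = 102.8° from the x-axis; with |CQ| = 41.5, Q = C + 41.5·(cos 102.8°, sin 102.8°) = (23.59, 66.08). CQ is perpendicular to QW; with |QW| = 13.3 on the left of CQ, W = Q + 13.3·(-0.9751, -0.2215) = (10.62, 63.13). Then |SW| = |W − S| = 64.02.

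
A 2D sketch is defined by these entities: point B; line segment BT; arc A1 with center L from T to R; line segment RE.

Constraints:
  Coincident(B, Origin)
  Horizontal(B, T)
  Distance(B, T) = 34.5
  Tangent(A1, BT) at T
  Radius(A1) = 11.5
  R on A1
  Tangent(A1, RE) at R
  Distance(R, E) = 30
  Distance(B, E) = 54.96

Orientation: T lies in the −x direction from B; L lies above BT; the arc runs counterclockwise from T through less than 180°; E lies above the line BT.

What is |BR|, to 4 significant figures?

28.13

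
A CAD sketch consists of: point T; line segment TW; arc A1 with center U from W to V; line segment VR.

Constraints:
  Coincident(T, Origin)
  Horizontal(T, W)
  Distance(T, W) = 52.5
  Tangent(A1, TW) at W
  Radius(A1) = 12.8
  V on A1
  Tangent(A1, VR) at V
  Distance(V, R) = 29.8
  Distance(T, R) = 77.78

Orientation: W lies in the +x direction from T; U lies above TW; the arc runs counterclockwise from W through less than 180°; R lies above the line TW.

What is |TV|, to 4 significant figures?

66.57

Checks: |UW| = 12.80 ✓; |UV| = 12.80 ✓; ∠(UV, VR) = 90.00° ✓; |VR| = 29.80 ✓; |TR| = 77.78 ✓.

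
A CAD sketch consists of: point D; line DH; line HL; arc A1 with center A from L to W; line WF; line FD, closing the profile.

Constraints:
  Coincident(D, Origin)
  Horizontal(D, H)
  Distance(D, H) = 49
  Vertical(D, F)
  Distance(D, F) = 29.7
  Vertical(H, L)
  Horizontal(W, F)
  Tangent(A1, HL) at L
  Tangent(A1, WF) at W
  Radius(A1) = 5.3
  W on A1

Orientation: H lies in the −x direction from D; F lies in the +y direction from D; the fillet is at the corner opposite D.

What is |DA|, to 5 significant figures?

50.050

D is at the origin; D and H share the same y with |DH| = 49.0 and H on the −x side, so H = (-49.000, 0.0000). D and F share the same x with |DF| = 29.7 and F on the +y side, so F = (0.0000, 29.700). The virtual corner opposite D is at (-49.000, 29.700). Since A1 is tangent to HL there, AL ⟂ HL and since A1 is tangent to WF there, AW ⟂ WF, with radius 5.3, so the center A sits 5.3 in from both sides at A = (-43.700, 24.400). Then |DA| = |A − D| = 50.050.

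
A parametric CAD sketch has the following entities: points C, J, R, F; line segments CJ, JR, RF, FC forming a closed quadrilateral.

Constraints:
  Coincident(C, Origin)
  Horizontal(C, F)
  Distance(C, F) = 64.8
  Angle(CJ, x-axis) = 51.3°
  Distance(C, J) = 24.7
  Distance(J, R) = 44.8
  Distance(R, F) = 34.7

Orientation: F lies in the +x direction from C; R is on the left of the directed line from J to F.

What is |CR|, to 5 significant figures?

67.015

C is at the origin; C and F share the same y with |CF| = 64.8 and F in +x, so F = (64.8, 0). CJ runs at 51.3° with |CJ| = 24.7, so J = (15.443, 19.277). R is determined by |JR| = 44.8 and |RF| = 34.7 together: it lies at the intersection of circle(J, 44.8) and circle(F, 34.7). With |JF| = 52.987, the foot of the radical line on JF is 34.070 from J and the perpendicular offset is √(44.8² − 34.070²) = 29.090. Taking the left-of-JF solution: R = (57.762, 33.979).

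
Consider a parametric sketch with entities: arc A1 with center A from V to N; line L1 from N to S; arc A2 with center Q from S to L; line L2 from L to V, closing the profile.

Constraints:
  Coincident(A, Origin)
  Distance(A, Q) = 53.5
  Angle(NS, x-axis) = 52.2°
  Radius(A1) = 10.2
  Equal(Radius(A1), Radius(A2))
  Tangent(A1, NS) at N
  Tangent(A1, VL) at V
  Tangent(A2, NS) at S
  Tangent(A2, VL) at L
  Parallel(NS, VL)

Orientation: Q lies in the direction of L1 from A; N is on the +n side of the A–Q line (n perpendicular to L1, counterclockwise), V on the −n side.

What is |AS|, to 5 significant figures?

54.464

Tangency of A1 to both parallel lines with radius 10.2 puts N and V at A ± 10.2·n: N = (-8.0596, 6.2517), V = (8.0596, -6.2517). Equal radii place S and L the same way about Q: S = Q + 10.2·n = (24.731, 48.525), L = Q − 10.2·n = (40.850, 36.022). Then |AS| = |S − A| = 54.464.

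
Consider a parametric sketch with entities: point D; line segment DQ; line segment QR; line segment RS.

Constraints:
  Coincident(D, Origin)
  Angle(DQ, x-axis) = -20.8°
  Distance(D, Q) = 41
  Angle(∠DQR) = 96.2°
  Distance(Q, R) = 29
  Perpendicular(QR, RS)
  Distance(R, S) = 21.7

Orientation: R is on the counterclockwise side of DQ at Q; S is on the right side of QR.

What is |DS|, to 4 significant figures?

70.84

∠DQR = 96.2°, so QR runs at -20.8° + (180° − 96.2°) = 63.00° from the x-axis; with |QR| = 29.0, R = Q + 29.0·(cos 63.00°, sin 63.00°) = (51.49, 11.28). QR ⟂ RS; with |RS| = 21.7 on the right of QR, S = R + 21.7·(0.8910, -0.4540) = (70.83, 1.428). Then |DS| = |S − D| = 70.84.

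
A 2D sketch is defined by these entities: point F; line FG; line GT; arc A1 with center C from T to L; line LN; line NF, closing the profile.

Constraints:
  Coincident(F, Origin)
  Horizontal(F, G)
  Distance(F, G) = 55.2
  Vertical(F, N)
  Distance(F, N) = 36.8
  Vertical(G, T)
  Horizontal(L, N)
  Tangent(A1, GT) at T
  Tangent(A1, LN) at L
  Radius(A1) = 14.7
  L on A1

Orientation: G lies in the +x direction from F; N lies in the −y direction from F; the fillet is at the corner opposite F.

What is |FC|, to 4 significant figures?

46.14

FN is vertical with |FN| = 36.8 and N on the −y side, so N = (0.000, -36.80). The virtual corner opposite F is at (55.20, -36.80). The tangent condition forces CT to be normal to GT and tangency of A1 to LN means the radius CL is perpendicular to LN, with radius 14.7, so the center C sits 14.7 in from both sides at C = (40.50, -22.10). Then |FC| = |C − F| = 46.14.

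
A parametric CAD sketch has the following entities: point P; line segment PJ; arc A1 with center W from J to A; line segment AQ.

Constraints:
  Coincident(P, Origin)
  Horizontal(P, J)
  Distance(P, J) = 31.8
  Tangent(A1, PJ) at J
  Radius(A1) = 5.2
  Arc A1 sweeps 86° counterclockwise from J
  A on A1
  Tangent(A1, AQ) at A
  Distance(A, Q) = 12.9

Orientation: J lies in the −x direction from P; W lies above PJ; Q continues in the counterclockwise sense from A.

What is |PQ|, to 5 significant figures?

31.219

P is at the origin; PJ is horizontal with |PJ| = 31.8 and J on the −x side, so J = (-31.800, 0.0000). The tangent condition forces WJ to be normal to PJ, so W = J + (0, 5.2) = (-31.800, 5.2000). On A1, J sits at bearing -90° from W; an 86° counterclockwise sweep puts A at bearing -4°, so A = W + 5.2·(cos -4°, sin -4°) = (-26.613, 4.8373). Since A1 is tangent to AQ there, WA ⟂ AQ, so AQ runs along (−sin -4°, cos -4°); with |AQ| = 12.9, Q = (-25.713, 17.706). Then |PQ| = |Q − P| = 31.219.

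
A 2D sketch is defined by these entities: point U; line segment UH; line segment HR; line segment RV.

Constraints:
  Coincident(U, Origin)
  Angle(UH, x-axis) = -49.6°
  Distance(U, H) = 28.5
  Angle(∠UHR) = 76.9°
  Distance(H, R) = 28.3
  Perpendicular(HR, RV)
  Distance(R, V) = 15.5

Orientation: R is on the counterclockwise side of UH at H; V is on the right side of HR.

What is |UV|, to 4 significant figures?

48.46

∠UHR = 76.9°, so HR runs at -49.6° + (180° − 76.9°) = 53.50° from the x-axis; with |HR| = 28.3, R = H + 28.3·(cos 53.50°, sin 53.50°) = (35.30, 1.045). HR is perpendicular to RV; with |RV| = 15.5 on the right of HR, V = R + 15.5·(0.8039, -0.5948) = (47.76, -8.174). Then |UV| = |V − U| = 48.46.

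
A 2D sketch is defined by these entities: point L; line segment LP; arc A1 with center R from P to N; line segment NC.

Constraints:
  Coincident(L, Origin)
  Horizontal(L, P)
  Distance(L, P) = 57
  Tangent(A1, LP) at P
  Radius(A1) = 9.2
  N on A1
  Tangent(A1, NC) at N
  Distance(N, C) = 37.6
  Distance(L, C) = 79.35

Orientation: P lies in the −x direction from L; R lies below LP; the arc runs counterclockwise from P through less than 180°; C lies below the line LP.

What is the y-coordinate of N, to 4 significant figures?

-9.809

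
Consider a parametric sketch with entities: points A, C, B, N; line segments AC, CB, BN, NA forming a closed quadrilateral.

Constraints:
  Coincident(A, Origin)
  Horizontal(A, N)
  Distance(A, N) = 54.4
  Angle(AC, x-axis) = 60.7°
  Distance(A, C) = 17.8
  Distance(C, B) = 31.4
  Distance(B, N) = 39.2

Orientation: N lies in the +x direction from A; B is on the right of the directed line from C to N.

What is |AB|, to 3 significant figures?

23.1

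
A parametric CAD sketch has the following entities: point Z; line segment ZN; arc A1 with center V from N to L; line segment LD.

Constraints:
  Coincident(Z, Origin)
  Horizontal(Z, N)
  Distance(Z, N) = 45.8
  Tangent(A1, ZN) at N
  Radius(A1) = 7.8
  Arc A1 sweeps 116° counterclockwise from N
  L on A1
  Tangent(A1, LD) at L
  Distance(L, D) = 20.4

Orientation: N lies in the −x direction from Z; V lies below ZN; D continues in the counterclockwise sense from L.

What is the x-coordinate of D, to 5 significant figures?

-43.868

On A1, N sits at bearing 90° from V; a 116° counterclockwise sweep puts L at bearing 206°, so L = V + 7.8·(cos 206°, sin 206°) = (-52.811, -11.219). Since A1 is tangent to LD there, VL ⟂ LD, so LD runs along (−sin 206°, cos 206°); with |LD| = 20.4, D = (-43.868, -29.555). So D.x = -43.868.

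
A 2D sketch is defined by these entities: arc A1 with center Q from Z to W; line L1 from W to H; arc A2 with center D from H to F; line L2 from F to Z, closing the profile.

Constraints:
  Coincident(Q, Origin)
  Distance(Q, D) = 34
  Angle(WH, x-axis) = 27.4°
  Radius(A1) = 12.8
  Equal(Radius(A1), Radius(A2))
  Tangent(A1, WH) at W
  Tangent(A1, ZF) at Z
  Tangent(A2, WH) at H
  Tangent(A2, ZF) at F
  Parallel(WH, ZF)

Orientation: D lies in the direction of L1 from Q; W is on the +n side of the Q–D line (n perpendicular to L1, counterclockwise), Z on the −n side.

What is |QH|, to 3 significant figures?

36.3

The slot axis is L1's direction at 27.4°, so u = (cos 27.4°, sin 27.4°) = (0.888, 0.460) and n = (−sin 27.4°, cos 27.4°) = (-0.460, 0.888). Q is at the origin and D lies 34.0 along u from Q, so D = 34.0·u = (30.2, 15.6). Tangency of A1 to both parallel lines with radius 12.8 puts W and Z at Q ± 12.8·n: W = (-5.89, 11.4), Z = (5.89, -11.4). Equal radii place H and F the same way about D: H = D + 12.8·n = (24.3, 27.0), F = D − 12.8·n = (36.1, 4.28). Then |QH| = |H − Q| = 36.3.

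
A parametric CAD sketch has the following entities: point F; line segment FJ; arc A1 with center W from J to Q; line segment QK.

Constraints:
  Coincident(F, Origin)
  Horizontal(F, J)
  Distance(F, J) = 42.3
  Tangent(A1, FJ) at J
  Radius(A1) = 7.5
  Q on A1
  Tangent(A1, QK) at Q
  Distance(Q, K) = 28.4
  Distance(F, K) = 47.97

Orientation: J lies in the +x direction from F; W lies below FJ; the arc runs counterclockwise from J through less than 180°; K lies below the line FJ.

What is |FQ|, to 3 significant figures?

35.5

Checks: |WQ| = 7.500 ✓; ∠(WQ, QK) = 90.00° ✓; |QK| = 28.40 ✓; |FK| = 47.97 ✓.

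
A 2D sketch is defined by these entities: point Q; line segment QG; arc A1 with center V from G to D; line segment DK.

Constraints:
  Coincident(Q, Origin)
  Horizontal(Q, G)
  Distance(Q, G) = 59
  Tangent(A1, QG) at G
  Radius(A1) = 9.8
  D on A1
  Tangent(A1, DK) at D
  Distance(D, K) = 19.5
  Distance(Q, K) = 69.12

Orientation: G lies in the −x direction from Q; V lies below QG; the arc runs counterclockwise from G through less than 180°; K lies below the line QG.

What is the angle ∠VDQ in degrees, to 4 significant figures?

9.092°

Q is at the origin; QG is horizontal with |QG| = 59.0 and G on the −x side, so G = (-59.00, 0.000). The tangent condition forces VG to be normal to QG, so V = G + (0, -9.8) = (-59.00, -9.800). Since VD ⟂ DK (tangency), |VK| = √(9.8² + 19.5²) = 21.82 regardless of where D sits on A1. So K lies on both circle(Q, 69.12) and circle(V, 21.82); the below-QG intersection is K = (-61.54, -31.48). D is the foot of the tangent from K: D = (-68.21, -13.15).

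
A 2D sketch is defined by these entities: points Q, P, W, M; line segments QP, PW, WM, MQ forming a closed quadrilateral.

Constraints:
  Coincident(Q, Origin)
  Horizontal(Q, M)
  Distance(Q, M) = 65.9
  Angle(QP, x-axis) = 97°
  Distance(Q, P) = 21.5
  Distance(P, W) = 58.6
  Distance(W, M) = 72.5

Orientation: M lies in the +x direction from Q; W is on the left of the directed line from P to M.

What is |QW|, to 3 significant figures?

74.8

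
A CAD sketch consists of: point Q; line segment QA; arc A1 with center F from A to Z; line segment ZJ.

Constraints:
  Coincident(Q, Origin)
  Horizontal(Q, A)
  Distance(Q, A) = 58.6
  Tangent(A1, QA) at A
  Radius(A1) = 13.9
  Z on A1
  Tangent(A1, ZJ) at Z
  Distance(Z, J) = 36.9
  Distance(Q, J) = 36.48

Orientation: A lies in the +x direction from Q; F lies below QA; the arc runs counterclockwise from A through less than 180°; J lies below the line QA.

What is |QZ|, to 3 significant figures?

49.2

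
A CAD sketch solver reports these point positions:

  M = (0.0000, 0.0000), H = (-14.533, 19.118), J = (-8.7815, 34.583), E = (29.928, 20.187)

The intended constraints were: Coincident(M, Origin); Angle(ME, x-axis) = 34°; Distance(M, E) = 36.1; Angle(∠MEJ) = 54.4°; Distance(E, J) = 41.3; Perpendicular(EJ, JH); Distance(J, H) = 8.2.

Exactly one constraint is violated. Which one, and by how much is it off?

Distance(J, H) = 8.2 — off by 8.30.

M = (0.00, 0.00) ✓; ME at 34.00° ✓; |ME| = 36.10 ✓; ∠MEJ = 54.40° ✓; |EJ| = 41.30 ✓; ∠(EJ, JH) = 90.00° ✓; |JH| = 16.50 ✗.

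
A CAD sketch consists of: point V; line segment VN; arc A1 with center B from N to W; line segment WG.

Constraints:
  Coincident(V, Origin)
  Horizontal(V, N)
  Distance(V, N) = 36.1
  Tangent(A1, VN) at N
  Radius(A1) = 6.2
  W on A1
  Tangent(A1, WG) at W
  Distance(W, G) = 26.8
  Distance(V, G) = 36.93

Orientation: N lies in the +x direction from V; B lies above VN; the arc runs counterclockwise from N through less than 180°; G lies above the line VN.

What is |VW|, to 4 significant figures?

41.89

Checks: |BW| = 6.200 ✓; ∠(BW, WG) = 90.00° ✓; |WG| = 26.80 ✓; |VG| = 36.93 ✓.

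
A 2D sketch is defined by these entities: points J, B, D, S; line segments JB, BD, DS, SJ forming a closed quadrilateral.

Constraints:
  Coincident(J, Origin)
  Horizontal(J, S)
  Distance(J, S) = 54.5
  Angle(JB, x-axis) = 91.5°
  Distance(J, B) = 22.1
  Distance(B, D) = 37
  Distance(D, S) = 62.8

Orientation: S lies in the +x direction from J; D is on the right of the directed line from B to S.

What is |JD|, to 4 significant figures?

15.86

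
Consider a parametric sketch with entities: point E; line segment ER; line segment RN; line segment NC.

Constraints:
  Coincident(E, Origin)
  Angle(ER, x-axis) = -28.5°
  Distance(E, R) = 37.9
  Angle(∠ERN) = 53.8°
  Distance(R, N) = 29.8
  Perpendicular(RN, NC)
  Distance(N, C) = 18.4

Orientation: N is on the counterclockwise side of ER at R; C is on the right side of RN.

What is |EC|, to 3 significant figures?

49.5

∠ERN = 53.8°, so RN runs at -28.5° + (180° − 53.8°) = 97.7° from the x-axis; with |RN| = 29.8, N = R + 29.8·(cos 97.7°, sin 97.7°) = (29.3, 11.4). RN is perpendicular to NC; with |NC| = 18.4 on the right of RN, C = N + 18.4·(0.991, 0.134) = (47.5, 13.9). Then |EC| = |C − E| = 49.5.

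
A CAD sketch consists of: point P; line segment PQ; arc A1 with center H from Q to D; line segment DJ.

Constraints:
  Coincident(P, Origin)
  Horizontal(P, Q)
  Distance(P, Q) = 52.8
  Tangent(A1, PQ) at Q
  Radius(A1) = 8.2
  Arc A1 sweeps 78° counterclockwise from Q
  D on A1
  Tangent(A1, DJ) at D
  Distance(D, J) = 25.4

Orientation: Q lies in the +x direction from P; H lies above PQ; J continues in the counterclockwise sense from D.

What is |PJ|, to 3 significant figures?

73.2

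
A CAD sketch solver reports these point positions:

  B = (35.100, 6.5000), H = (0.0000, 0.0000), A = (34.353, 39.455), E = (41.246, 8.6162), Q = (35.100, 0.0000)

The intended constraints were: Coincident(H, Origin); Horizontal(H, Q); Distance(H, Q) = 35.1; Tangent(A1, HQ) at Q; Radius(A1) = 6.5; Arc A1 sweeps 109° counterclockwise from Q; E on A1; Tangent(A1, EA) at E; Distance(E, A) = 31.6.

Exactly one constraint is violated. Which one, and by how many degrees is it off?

Tangent(A1, EA) at E — off by 6.40°.

H = (0.00, 0.00) ✓; H.y = 0.00, Q.y = 0.00 ✓; |HQ| = 35.10 ✓; ∠(BQ, QH) = 90.00° ✓; |BQ| = 6.500 ✓; bearing(B→E) − bearing(B→Q) = 109.0° ✓; |BE| = 6.500 ✓; ∠(BE, EA) = 96.40° ✗; |EA| = 31.60 ✓.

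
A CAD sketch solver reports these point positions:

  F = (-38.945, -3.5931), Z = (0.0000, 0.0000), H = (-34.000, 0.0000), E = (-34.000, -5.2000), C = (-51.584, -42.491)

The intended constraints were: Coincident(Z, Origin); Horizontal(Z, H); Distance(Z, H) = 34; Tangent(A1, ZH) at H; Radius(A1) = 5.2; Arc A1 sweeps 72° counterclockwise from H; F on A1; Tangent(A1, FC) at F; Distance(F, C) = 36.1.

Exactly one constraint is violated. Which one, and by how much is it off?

Distance(F, C) = 36.1 — off by 4.80.

Z = (0.00, 0.00) ✓; Z.y = 0.00, H.y = 0.00 ✓; |ZH| = 34.00 ✓; ∠(EH, HZ) = 90.00° ✓; |EH| = 5.200 ✓; bearing(E→F) − bearing(E→H) = 72.00° ✓; |EF| = 5.200 ✓; ∠(EF, FC) = 90.00° ✓; |FC| = 40.90 ✗.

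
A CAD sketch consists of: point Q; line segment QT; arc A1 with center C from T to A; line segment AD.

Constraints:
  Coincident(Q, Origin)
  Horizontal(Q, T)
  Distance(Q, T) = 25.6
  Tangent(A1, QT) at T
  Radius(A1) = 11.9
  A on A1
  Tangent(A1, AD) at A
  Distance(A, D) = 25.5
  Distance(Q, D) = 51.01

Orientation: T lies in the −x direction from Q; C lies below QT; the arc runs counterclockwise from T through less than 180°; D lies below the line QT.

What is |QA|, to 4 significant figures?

39.86

Checks: |QT| = 25.60 ✓; ∠(CT, TQ) = 90.00° ✓; |CT| = 11.90 ✓; |CA| = 11.90 ✓; ∠(CA, AD) = 90.00° ✓; |AD| = 25.50 ✓; |QD| = 51.01 ✓.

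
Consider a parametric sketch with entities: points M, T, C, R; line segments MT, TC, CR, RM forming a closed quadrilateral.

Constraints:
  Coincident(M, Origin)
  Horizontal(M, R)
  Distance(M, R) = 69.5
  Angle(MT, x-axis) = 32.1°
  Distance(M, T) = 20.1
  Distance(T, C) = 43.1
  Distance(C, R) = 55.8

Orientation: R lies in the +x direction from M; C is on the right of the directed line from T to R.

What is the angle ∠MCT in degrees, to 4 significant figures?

27.70°

Checks: M = (0.00, 0.00) ✓; |TC| = 43.10 ✓; |CR| = 55.80 ✓.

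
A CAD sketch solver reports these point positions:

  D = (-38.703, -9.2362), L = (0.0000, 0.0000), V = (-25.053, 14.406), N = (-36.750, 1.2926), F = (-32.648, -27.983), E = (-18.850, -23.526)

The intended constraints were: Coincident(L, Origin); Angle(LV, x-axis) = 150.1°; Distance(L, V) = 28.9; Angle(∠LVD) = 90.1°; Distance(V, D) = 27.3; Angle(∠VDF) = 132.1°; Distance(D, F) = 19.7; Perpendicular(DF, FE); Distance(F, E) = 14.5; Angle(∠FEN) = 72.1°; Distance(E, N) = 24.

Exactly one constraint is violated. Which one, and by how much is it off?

Distance(E, N) = 24 — off by 6.60.

L = (0.00, 0.00) ✓; LV at 150.1° ✓; |LV| = 28.90 ✓; ∠LVD = 90.10° ✓; |VD| = 27.30 ✓; ∠VDF = 132.1° ✓; |DF| = 19.70 ✓; ∠(DF, FE) = 90.00° ✓; |FE| = 14.50 ✓; ∠FEN = 72.10° ✓; |EN| = 30.60 ✗.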